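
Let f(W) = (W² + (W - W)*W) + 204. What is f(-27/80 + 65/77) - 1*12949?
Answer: -483606931359/37945600 ≈ -12745.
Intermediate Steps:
f(W) = 204 + W² (f(W) = (W² + 0*W) + 204 = (W² + 0) + 204 = W² + 204 = 204 + W²)
f(-27/80 + 65/77) - 1*12949 = (204 + (-27/80 + 65/77)²) - 1*12949 = (204 + (-27*1/80 + 65*(1/77))²) - 12949 = (204 + (-27/80 + 65/77)²) - 12949 = (204 + (3121/6160)²) - 12949 = (204 + 9740641/37945600) - 12949 = 7750643041/37945600 - 12949 = -483606931359/37945600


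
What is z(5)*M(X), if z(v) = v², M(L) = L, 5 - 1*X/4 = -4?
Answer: 900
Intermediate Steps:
X = 36 (X = 20 - 4*(-4) = 20 + 16 = 36)
z(5)*M(X) = 5²*36 = 25*36 = 900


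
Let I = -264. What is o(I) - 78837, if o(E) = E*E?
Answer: -9141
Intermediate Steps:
o(E) = E²
o(I) - 78837 = (-264)² - 78837 = 69696 - 78837 = -9141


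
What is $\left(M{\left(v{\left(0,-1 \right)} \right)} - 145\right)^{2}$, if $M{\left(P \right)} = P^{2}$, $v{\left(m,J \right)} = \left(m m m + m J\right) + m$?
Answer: $21025$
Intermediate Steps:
$v{\left(m,J \right)} = m + m^{3} + J m$ ($v{\left(m,J \right)} = \left(m^{2} m + J m\right) + m = \left(m^{3} + J m\right) + m = m + m^{3} + J m$)
$\left(M{\left(v{\left(0,-1 \right)} \right)} - 145\right)^{2} = \left(\left(0 \left(1 - 1 + 0^{2}\right)\right)^{2} - 145\right)^{2} = \left(\left(0 \left(1 - 1 + 0\right)\right)^{2} - 145\right)^{2} = \left(\left(0 \cdot 0\right)^{2} - 145\right)^{2} = \left(0^{2} - 145\right)^{2} = \left(0 - 145\right)^{2} = \left(-145\right)^{2} = 21025$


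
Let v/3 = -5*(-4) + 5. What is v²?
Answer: 5625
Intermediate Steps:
v = 75 (v = 3*(-5*(-4) + 5) = 3*(20 + 5) = 3*25 = 75)
v² = 75² = 5625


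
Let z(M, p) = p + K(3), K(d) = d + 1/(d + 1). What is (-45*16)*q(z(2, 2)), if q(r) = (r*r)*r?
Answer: -416745/4 ≈ -1.0419e+5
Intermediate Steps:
K(d) = d + 1/(1 + d)
z(M, p) = 13/4 + p (z(M, p) = p + (1 + 3 + 3²)/(1 + 3) = p + (1 + 3 + 9)/4 = p + (¼)*13 = p + 13/4 = 13/4 + p)
q(r) = r³ (q(r) = r²*r = r³)
(-45*16)*q(z(2, 2)) = (-45*16)*(13/4 + 2)³ = -720*(21/4)³ = -720*9261/64 = -416745/4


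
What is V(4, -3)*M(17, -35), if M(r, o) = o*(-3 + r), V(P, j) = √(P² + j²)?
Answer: -2450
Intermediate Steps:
V(4, -3)*M(17, -35) = √(4² + (-3)²)*(-35*(-3 + 17)) = √(16 + 9)*(-35*14) = √25*(-490) = 5*(-490) = -2450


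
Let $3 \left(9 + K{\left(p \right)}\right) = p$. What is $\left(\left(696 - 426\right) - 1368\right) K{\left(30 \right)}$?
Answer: $-1098$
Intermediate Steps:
$K{\left(p \right)} = -9 + \frac{p}{3}$
$\left(\left(696 - 426\right) - 1368\right) K{\left(30 \right)} = \left(\left(696 - 426\right) - 1368\right) \left(-9 + \frac{1}{3} \cdot 30\right) = \left(270 - 1368\right) \left(-9 + 10\right) = \left(-1098\right) 1 = -1098$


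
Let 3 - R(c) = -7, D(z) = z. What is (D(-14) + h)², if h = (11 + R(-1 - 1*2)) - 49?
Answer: 1764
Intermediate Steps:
R(c) = 10 (R(c) = 3 - 1*(-7) = 3 + 7 = 10)
h = -28 (h = (11 + 10) - 49 = 21 - 49 = -28)
(D(-14) + h)² = (-14 - 28)² = (-42)² = 1764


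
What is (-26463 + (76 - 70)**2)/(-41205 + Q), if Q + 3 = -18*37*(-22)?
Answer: 8809/8852 ≈ 0.99514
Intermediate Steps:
Q = 14649 (Q = -3 - 18*37*(-22) = -3 - 666*(-22) = -3 + 14652 = 14649)
(-26463 + (76 - 70)**2)/(-41205 + Q) = (-26463 + (76 - 70)**2)/(-41205 + 14649) = (-26463 + 6**2)/(-26556) = (-26463 + 36)*(-1/26556) = -26427*(-1/26556) = 8809/8852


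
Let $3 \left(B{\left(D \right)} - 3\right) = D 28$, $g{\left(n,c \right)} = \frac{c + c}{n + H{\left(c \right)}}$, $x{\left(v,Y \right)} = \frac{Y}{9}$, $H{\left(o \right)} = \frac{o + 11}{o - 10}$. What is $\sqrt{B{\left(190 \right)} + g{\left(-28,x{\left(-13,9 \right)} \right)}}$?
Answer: $\frac{\sqrt{7737411}}{66} \approx 42.146$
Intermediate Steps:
$H{\left(o \right)} = \frac{11 + o}{-10 + o}$
$x{\left(v,Y \right)} = \frac{Y}{9}$ ($x{\left(v,Y \right)} = Y \frac{1}{9} = \frac{Y}{9}$)
$g{\left(n,c \right)} = \frac{2 c}{n + \frac{11 + c}{-10 + c}}$ ($g{\left(n,c \right)} = \frac{c + c}{n + \frac{11 + c}{-10 + c}} = \frac{2 c}{n + \frac{11 + c}{-10 + c}}$)
$B{\left(D \right)} = 3 + \frac{28 D}{3}$ ($B{\left(D \right)} = 3 + \frac{D 28}{3} = 3 + \frac{28 D}{3}$)
$\sqrt{B{\left(190 \right)} + g{\left(-28,x{\left(-13,9 \right)} \right)}} = \sqrt{\left(3 + \frac{28}{3} \cdot 190\right) + \frac{2 \cdot \frac{1}{9} \cdot 9 \left(-10 + \frac{1}{9} \cdot 9\right)}{11 + \frac{1}{9} \cdot 9 - 28 \left(-10 + \frac{1}{9} \cdot 9\right)}} = \sqrt{\left(3 + \frac{5320}{3}\right) + 2 \cdot 1 \frac{1}{11 + 1 - 28 \left(-10 + 1\right)} \left(-10 + 1\right)} = \sqrt{\frac{5329}{3} + 2 \cdot 1 \frac{1}{11 + 1 - -252} \left(-9\right)} = \sqrt{\frac{5329}{3} + 2 \cdot 1 \frac{1}{11 + 1 + 252} \left(-9\right)} = \sqrt{\frac{5329}{3} + 2 \cdot 1 \cdot \frac{1}{264} \left(-9\right)} = \sqrt{\frac{5329}{3} - \frac{3}{44}} = \sqrt{\frac{234467}{132}} = \frac{\sqrt{7737411}}{66}$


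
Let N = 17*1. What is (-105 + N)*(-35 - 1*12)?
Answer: 4136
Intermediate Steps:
N = 17
(-105 + N)*(-35 - 1*12) = (-105 + 17)*(-35 - 1*12) = -88*(-35 - 12) = -88*(-47) = 4136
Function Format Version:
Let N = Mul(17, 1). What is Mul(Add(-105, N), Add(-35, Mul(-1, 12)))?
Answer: 4136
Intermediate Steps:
N = 17
Mul(Add(-105, N), Add(-35, Mul(-1, 12))) = Mul(Add(-105, 17), Add(-35, Mul(-1, 12))) = Mul(-88, Add(-35, -12)) = Mul(-88, -47) = 4136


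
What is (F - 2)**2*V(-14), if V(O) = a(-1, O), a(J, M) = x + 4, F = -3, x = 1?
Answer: 125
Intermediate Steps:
a(J, M) = 5 (a(J, M) = 1 + 4 = 5)
V(O) = 5
(F - 2)**2*V(-14) = (-3 - 2)**2*5 = (-5)**2*5 = 25*5 = 125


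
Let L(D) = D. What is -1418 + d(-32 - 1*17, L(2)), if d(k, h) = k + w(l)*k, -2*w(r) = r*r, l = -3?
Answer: -2493/2 ≈ -1246.5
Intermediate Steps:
w(r) = -r²/2 (w(r) = -r*r/2 = -r²/2)
d(k, h) = -7*k/2 (d(k, h) = k + (-½*(-3)²)*k = k + (-½*9)*k = k - 9*k/2 = -7*k/2)
-1418 + d(-32 - 1*17, L(2)) = -1418 - 7*(-32 - 1*17)/2 = -1418 - 7*(-32 - 17)/2 = -1418 - 7/2*(-49) = -1418 + 343/2 = -2493/2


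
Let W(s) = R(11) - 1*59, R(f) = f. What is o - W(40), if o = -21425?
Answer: -21377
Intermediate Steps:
W(s) = -48 (W(s) = 11 - 1*59 = 11 - 59 = -48)
o - W(40) = -21425 - 1*(-48) = -21425 + 48 = -21377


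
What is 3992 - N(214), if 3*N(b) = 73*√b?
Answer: 3992 - 73*√214/3 ≈ 3636.0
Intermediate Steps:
N(b) = 73*√b/3 (N(b) = (73*√b)/3 = 73*√b/3)
3992 - N(214) = 3992 - 73*√214/3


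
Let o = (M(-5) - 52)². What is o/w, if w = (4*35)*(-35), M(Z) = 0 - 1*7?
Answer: -3481/4900 ≈ -0.71041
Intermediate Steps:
M(Z) = -7 (M(Z) = 0 - 7 = -7)
w = -4900 (w = 140*(-35) = -4900)
o = 3481 (o = (-7 - 52)² = (-59)² = 3481)
o/w = 3481/(-4900) = 3481*(-1/4900) = -3481/4900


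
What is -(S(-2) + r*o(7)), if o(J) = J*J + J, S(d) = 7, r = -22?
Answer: 1225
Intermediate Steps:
o(J) = J + J² (o(J) = J² + J = J + J²)
-(S(-2) + r*o(7)) = -(7 - 154*(1 + 7)) = -(7 - 154*8) = -(7 - 22*56) = -(7 - 1232) = -1*(-1225) = 1225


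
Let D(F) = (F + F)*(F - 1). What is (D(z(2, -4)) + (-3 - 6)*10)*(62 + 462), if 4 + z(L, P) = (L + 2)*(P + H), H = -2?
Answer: 803816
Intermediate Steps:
z(L, P) = -4 + (-2 + P)*(2 + L) (z(L, P) = -4 + (L + 2)*(P - 2) = -4 + (2 + L)*(-2 + P) = -4 + (-2 + P)*(2 + L))
D(F) = 2*F*(-1 + F) (D(F) = (2*F)*(-1 + F) = 2*F*(-1 + F))
(D(z(2, -4)) + (-3 - 6)*10)*(62 + 462) = (2*(-8 - 2*2 + 2*(-4) + 2*(-4))*(-1 + (-8 - 2*2 + 2*(-4) + 2*(-4))) + (-3 - 6)*10)*(62 + 462) = (2*(-8 - 4 - 8 - 8)*(-1 + (-8 - 4 - 8 - 8)) - 9*10)*524 = (2*(-28)*(-1 - 28) - 90)*524 = (2*(-28)*(-29) - 90)*524 = (1624 - 90)*524 = 1534*524 = 803816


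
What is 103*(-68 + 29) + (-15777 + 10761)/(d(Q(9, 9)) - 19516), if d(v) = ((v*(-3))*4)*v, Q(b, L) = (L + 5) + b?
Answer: -12986334/3233 ≈ -4016.8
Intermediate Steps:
Q(b, L) = 5 + L + b (Q(b, L) = (5 + L) + b = 5 + L + b)
d(v) = -12*v**2 (d(v) = (-3*v*4)*v = (-12*v)*v = -12*v**2)
103*(-68 + 29) + (-15777 + 10761)/(d(Q(9, 9)) - 19516) = 103*(-68 + 29) + (-15777 + 10761)/(-12*(5 + 9 + 9)**2 - 19516) = 103*(-39) - 5016/(-12*23**2 - 19516) = -4017 - 5016/(-12*529 - 19516) = -4017 - 5016/(-6348 - 19516) = -4017 - 5016/(-25864) = -4017 - 5016*(-1/25864) = -4017 + 627/3233 = -12986334/3233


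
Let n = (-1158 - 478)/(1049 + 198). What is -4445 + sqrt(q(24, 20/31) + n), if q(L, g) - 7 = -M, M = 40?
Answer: -4445 + I*sqrt(53355389)/1247 ≈ -4445.0 + 5.8576*I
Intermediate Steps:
q(L, g) = -33 (q(L, g) = 7 - 1*40 = 7 - 40 = -33)
n = -1636/1247 ≈ -1.3119
-4445 + sqrt(q(24, 20/31) + n) = -4445 + sqrt(-33 - 1636/1247) = -4445 + sqrt(-42787/1247) = -4445 + I*sqrt(53355389)/1247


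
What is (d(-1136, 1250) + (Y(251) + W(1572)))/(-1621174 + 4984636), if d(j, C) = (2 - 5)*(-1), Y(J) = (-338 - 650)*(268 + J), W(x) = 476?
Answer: -512293/3363462 ≈ -0.15231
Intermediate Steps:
Y(J) = -264784 - 988*J (Y(J) = -988*(268 + J) = -264784 - 988*J)
d(j, C) = 3 (d(j, C) = -3*(-1) = 3)
(d(-1136, 1250) + (Y(251) + W(1572)))/(-1621174 + 4984636) = (3 + ((-264784 - 988*251) + 476))/(-1621174 + 4984636) = (3 + ((-264784 - 247988) + 476))/3363462 = (3 + (-512772 + 476))*(1/3363462) = (3 - 512296)*(1/3363462) = -512293*1/3363462 = -512293/3363462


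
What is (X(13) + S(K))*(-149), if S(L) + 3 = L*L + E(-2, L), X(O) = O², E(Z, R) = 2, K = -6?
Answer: -30396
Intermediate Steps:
S(L) = -1 + L² (S(L) = -3 + (L*L + 2) = -3 + (L² + 2) = -3 + (2 + L²) = -1 + L²)
(X(13) + S(K))*(-149) = (13² + (-1 + (-6)²))*(-149) = (169 + (-1 + 36))*(-149) = (169 + 35)*(-149) = 204*(-149) = -30396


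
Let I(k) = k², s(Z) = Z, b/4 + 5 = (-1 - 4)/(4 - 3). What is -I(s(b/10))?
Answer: -16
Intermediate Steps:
b = -40 (b = -20 + 4*((-1 - 4)/(4 - 3)) = -20 + 4*(-5/1) = -20 + 4*(-5*1) = -20 + 4*(-5) = -20 - 20 = -40)
-I(s(b/10)) = -(-40/10)² = -(-40*⅒)² = -1*(-4)² = -1*16 = -16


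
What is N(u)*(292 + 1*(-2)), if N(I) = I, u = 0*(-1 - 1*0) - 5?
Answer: -1450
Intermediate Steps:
u = -5 (u = 0*(-1 + 0) - 5 = 0*(-1) - 5 = 0 - 5 = -5)
N(u)*(292 + 1*(-2)) = -5*(292 + 1*(-2)) = -5*(292 - 2) = -5*290 = -1450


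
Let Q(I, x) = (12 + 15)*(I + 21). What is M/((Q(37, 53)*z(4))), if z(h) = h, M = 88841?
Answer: 88841/6264 ≈ 14.183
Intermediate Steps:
Q(I, x) = 567 + 27*I (Q(I, x) = 27*(21 + I) = 567 + 27*I)
M/((Q(37, 53)*z(4))) = 88841/(((567 + 27*37)*4)) = 88841/(((567 + 999)*4)) = 88841/((1566*4)) = 88841/6264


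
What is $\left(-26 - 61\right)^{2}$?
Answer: $7569$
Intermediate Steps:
$\left(-26 - 61\right)^{2} = \left(-87\right)^{2} = 7569$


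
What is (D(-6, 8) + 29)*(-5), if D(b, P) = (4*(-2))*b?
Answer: -385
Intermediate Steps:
D(b, P) = -8*b
(D(-6, 8) + 29)*(-5) = (-8*(-6) + 29)*(-5) = (48 + 29)*(-5) = 77*(-5) = -385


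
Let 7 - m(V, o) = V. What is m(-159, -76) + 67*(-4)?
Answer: -102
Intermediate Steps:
m(V, o) = 7 - V
m(-159, -76) + 67*(-4) = (7 - 1*(-159)) + 67*(-4) = (7 + 159) - 268 = 166 - 268 = -102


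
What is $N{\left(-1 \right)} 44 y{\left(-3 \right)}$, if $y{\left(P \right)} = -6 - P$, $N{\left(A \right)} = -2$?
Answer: $264$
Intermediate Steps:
$N{\left(-1 \right)} 44 y{\left(-3 \right)} = \left(-2\right) 44 \left(-6 - -3\right) = - 88 \left(-6 + 3\right) = \left(-88\right) \left(-3\right) = 264$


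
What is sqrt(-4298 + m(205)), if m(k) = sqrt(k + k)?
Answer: sqrt(-4298 + sqrt(410)) ≈ 65.405*I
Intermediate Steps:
m(k) = sqrt(2)*sqrt(k) (m(k) = sqrt(2*k) = sqrt(2)*sqrt(k))
sqrt(-4298 + m(205)) = sqrt(-4298 + sqrt(2)*sqrt(205)) = sqrt(-4298 + sqrt(410))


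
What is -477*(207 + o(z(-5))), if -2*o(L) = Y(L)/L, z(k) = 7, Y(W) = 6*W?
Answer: -97308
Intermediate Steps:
o(L) = -3 (o(L) = -6*L/(2*L) = -1/2*6 = -3)
-477*(207 + o(z(-5))) = -477*(207 - 3) = -477*204 = -97308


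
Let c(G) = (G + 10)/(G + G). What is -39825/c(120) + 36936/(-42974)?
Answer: -20537514684/279331 ≈ -73524.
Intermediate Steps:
c(G) = (10 + G)/(2*G) (c(G) = (10 + G)/((2*G)) = (10 + G)*(1/(2*G)) = (10 + G)/(2*G))
-39825/c(120) + 36936/(-42974) = -39825*240/(10 + 120) + 36936/(-42974) = -39825/((½)*(1/120)*130) + 36936*(-1/42974) = -39825/13/24 - 18468/21487 = -39825*24/13 - 18468/21487 = -955800/13 - 18468/21487 = -20537514684/279331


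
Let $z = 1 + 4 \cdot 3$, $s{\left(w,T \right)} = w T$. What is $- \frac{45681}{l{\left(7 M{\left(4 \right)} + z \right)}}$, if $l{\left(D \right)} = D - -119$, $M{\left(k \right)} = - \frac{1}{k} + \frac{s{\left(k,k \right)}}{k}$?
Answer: $- \frac{60908}{211} \approx -288.66$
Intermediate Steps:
$s{\left(w,T \right)} = T w$
$z = 13$ ($z = 1 + 12 = 13$)
$M{\left(k \right)} = k - \frac{1}{k}$ ($M{\left(k \right)} = - \frac{1}{k} + \frac{k k}{k} = - \frac{1}{k} + \frac{k^{2}}{k} = - \frac{1}{k} + k = k - \frac{1}{k}$)
$l{\left(D \right)} = 119 + D$ ($l{\left(D \right)} = D + 119 = 119 + D$)
$- \frac{45681}{l{\left(7 M{\left(4 \right)} + z \right)}} = - \frac{45681}{119 + \left(7 \left(4 - \frac{1}{4}\right) + 13\right)} = - \frac{45681}{119 + \left(7 \cdot \frac{15}{4} + 13\right)} = - \frac{45681}{119 + \left(\frac{105}{4} + 13\right)} = - \frac{45681}{119 + \frac{157}{4}} = - \frac{45681}{\frac{633}{4}} = \left(-45681\right) \frac{4}{633} = - \frac{60908}{211}$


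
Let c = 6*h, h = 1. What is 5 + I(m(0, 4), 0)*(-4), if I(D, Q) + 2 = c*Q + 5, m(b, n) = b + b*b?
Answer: -7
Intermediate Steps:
c = 6 (c = 6*1 = 6)
m(b, n) = b + b²
I(D, Q) = 3 + 6*Q (I(D, Q) = -2 + (6*Q + 5) = -2 + (5 + 6*Q) = 3 + 6*Q)
5 + I(m(0, 4), 0)*(-4) = 5 + (3 + 6*0)*(-4) = 5 + (3 + 0)*(-4) = 5 + 3*(-4) = 5 - 12 = -7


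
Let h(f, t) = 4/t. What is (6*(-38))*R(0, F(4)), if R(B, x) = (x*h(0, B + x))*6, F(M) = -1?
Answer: -5472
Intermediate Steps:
R(B, x) = 24*x/(B + x) (R(B, x) = (x*(4/(B + x)))*6 = (4*x/(B + x))*6 = 24*x/(B + x))
(6*(-38))*R(0, F(4)) = (6*(-38))*(24*(-1)/(0 - 1)) = -5472*(-1)/(-1) = -5472*(-1)*(-1) = -228*24 = -5472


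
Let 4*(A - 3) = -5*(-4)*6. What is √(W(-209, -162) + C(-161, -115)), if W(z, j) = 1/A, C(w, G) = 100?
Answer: √108933/33 ≈ 10.002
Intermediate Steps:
A = 33 (A = 3 + (-5*(-4)*6)/4 = 3 + (20*6)/4 = 3 + (¼)*120 = 3 + 30 = 33)
W(z, j) = 1/33
√(W(-209, -162) + C(-161, -115)) = √(1/33 + 100) = √(3301/33) = √108933/33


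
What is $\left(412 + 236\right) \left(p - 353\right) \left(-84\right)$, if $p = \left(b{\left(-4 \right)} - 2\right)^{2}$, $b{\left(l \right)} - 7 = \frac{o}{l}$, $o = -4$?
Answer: $17254944$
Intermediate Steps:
$b{\left(l \right)} = 7 - \frac{4}{l}$
$p = 36$ ($p = \left(\left(7 - \frac{4}{-4}\right) - 2\right)^{2} = \left(\left(7 - -1\right) - 2\right)^{2} = \left(\left(7 + 1\right) - 2\right)^{2} = \left(8 - 2\right)^{2} = 6^{2} = 36$)
$\left(412 + 236\right) \left(p - 353\right) \left(-84\right) = \left(412 + 236\right) \left(36 - 353\right) \left(-84\right) = 648 \left(-317\right) \left(-84\right) = \left(-205416\right) \left(-84\right) = 17254944$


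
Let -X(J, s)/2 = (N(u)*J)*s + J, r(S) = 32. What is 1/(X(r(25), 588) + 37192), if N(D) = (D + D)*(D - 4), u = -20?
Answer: -1/36089592 ≈ -2.7709e-8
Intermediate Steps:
N(D) = 2*D*(-4 + D) (N(D) = (2*D)*(-4 + D) = 2*D*(-4 + D))
X(J, s) = -2*J - 1920*J*s (X(J, s) = -2*(((2*(-20)*(-4 - 20))*J)*s + J) = -2*(((2*(-20)*(-24))*J)*s + J) = -2*((960*J)*s + J) = -2*(960*J*s + J) = -2*(J + 960*J*s) = -2*J - 1920*J*s)
1/(X(r(25), 588) + 37192) = 1/(-2*32*(1 + 960*588) + 37192) = 1/(-2*32*(1 + 564480) + 37192) = 1/(-2*32*564481 + 37192) = 1/(-36126784 + 37192) = 1/(-36089592) = -1/36089592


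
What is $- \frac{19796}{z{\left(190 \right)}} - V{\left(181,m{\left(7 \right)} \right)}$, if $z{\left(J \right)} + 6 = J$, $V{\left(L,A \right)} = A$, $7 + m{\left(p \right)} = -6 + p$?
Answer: $- \frac{4673}{46} \approx -101.59$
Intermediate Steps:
$m{\left(p \right)} = -13 + p$ ($m{\left(p \right)} = -7 + \left(-6 + p\right) = -13 + p$)
$z{\left(J \right)} = -6 + J$
$- \frac{19796}{z{\left(190 \right)}} - V{\left(181,m{\left(7 \right)} \right)} = - \frac{19796}{-6 + 190} - \left(-13 + 7\right) = - \frac{19796}{184} - -6 = \left(-19796\right) \frac{1}{184} + 6 = - \frac{4949}{46} + 6 = - \frac{4673}{46}$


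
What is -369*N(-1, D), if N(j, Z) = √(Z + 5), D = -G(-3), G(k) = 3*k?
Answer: -369*√14 ≈ -1380.7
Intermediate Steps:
D = 9 (D = -3*(-3) = -1*(-9) = 9)
N(j, Z) = √(5 + Z)
-369*N(-1, D) = -369*√(5 + 9) = -369*√14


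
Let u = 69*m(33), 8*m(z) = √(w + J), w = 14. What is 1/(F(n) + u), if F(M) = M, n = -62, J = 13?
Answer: -3968/117469 - 1656*√3/117469 ≈ -0.058196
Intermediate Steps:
m(z) = 3*√3/8 (m(z) = √(14 + 13)/8 = √27/8 = (3*√3)/8 = 3*√3/8)
u = 207*√3/8 (u = 69*(3*√3/8) = 207*√3/8 ≈ 44.817)
1/(F(n) + u) = 1/(-62 + 207*√3/8)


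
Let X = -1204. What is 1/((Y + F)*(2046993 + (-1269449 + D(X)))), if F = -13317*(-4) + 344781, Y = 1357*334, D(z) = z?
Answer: 1/660888149580 ≈ 1.5131e-12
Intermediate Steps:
Y = 453238
F = 398049 (F = 53268 + 344781 = 398049)
1/((Y + F)*(2046993 + (-1269449 + D(X)))) = 1/((453238 + 398049)*(2046993 + (-1269449 - 1204))) = 1/(851287*(2046993 - 1270653)) = 1/(851287*776340) = 1/660888149580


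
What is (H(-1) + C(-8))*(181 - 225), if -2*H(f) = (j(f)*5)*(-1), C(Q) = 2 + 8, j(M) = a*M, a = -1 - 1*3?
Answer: -880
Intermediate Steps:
a = -4 (a = -1 - 3 = -4)
j(M) = -4*M
C(Q) = 10
H(f) = -10*f (H(f) = --4*f*5*(-1)/2 = -(-20*f)*(-1)/2 = -10*f)
(H(-1) + C(-8))*(181 - 225) = (-10*(-1) + 10)*(181 - 225) = (10 + 10)*(-44) = 20*(-44) = -880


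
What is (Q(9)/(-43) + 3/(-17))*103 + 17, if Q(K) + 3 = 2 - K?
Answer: 16650/731 ≈ 22.777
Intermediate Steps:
Q(K) = -1 - K (Q(K) = -3 + (2 - K) = -1 - K)
(Q(9)/(-43) + 3/(-17))*103 + 17 = ((-1 - 1*9)/(-43) + 3/(-17))*103 + 17 = ((-1 - 9)*(-1/43) + 3*(-1/17))*103 + 17 = (-10*(-1/43) - 3/17)*103 + 17 = (10/43 - 3/17)*103 + 17 = (41/731)*103 + 17 = 4223/731 + 17 = 16650/731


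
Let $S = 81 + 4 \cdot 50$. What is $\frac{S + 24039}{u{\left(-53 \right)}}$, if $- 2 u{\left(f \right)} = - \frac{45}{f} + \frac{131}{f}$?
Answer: $\frac{1288960}{43} \approx 29976.0$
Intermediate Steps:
$S = 281$ ($S = 81 + 200 = 281$)
$u{\left(f \right)} = - \frac{43}{f}$ ($u{\left(f \right)} = - \frac{- \frac{45}{f} + \frac{131}{f}}{2} = - \frac{86 \frac{1}{f}}{2} = - \frac{43}{f}$)
$\frac{S + 24039}{u{\left(-53 \right)}} = \frac{281 + 24039}{\left(-43\right) \frac{1}{-53}} = \frac{24320}{\left(-43\right) \left(- \frac{1}{53}\right)} = \frac{24320}{\frac{43}{53}} = 24320 \cdot \frac{53}{43} = \frac{1288960}{43}$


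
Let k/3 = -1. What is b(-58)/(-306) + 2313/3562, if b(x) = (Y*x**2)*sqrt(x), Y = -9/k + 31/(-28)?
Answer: 2313/3562 - 44573*I*sqrt(58)/2142 ≈ 0.64935 - 158.48*I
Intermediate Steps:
k = -3 (k = 3*(-1) = -3)
Y = 53/28 (Y = -9/(-3) + 31/(-28) = -9*(-1/3) + 31*(-1/28) = 3 - 31/28 = 53/28 ≈ 1.8929)
b(x) = 53*x**(5/2)/28 (b(x) = (53*x**2/28)*sqrt(x) = 53*x**(5/2)/28)
b(-58)/(-306) + 2313/3562 = (53*(-58)**(5/2)/28)/(-306) + 2313/3562 = (53*(3364*I*sqrt(58))/28)*(-1/306) + 2313*(1/3562) = (44573*I*sqrt(58)/7)*(-1/306) + 2313/3562 = -44573*I*sqrt(58)/2142 + 2313/3562 = 2313/3562 - 44573*I*sqrt(58)/2142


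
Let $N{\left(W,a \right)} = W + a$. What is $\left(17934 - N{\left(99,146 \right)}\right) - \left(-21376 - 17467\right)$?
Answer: $56532$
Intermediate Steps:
$\left(17934 - N{\left(99,146 \right)}\right) - \left(-21376 - 17467\right) = \left(17934 - \left(99 + 146\right)\right) - \left(-21376 - 17467\right) = \left(17934 - 245\right) - -38843 = \left(17934 - 245\right) + 38843 = 17689 + 38843 = 56532$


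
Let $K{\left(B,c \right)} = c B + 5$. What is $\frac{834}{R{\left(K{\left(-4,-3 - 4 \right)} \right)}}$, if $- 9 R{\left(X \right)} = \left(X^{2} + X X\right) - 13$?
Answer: $- \frac{7506}{2165} \approx -3.467$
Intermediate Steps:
$K{\left(B,c \right)} = 5 + B c$ ($K{\left(B,c \right)} = B c + 5 = 5 + B c$)
$R{\left(X \right)} = \frac{13}{9} - \frac{2 X^{2}}{9}$ ($R{\left(X \right)} = - \frac{\left(X^{2} + X X\right) - 13}{9} = - \frac{\left(X^{2} + X^{2}\right) - 13}{9} = - \frac{2 X^{2} - 13}{9} = - \frac{-13 + 2 X^{2}}{9} = \frac{13}{9} - \frac{2 X^{2}}{9}$)
$\frac{834}{R{\left(K{\left(-4,-3 - 4 \right)} \right)}} = \frac{834}{\frac{13}{9} - \frac{2 \left(5 - 4 \left(-3 - 4\right)\right)^{2}}{9}} = \frac{834}{\frac{13}{9} - \frac{2 \left(5 - -28\right)^{2}}{9}} = \frac{834}{\frac{13}{9} - \frac{2 \left(5 + 28\right)^{2}}{9}} = \frac{834}{\frac{13}{9} - \frac{2 \cdot 33^{2}}{9}} = \frac{834}{\frac{13}{9} - 242} = \frac{834}{- \frac{2165}{9}} = 834 \left(- \frac{9}{2165}\right) = - \frac{7506}{2165}$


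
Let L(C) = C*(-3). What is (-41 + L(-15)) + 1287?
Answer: 1291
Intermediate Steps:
L(C) = -3*C
(-41 + L(-15)) + 1287 = (-41 - 3*(-15)) + 1287 = (-41 + 45) + 1287 = 4 + 1287 = 1291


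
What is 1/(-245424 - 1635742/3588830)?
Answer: -1794415/440393324831 ≈ -4.0746e-6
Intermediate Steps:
1/(-245424 - 1635742/3588830) = 1/(-245424 - 1635742*1/3588830) = 1/(-245424 - 817871/1794415) = 1/(-440393324831/1794415) = -1794415/440393324831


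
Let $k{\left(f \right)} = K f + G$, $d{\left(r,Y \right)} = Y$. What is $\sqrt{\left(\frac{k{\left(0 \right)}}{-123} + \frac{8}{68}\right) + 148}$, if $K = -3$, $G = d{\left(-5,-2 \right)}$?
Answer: $\frac{2 \sqrt{161920767}}{2091} \approx 12.171$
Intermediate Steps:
$G = -2$
$k{\left(f \right)} = -2 - 3 f$ ($k{\left(f \right)} = - 3 f - 2 = -2 - 3 f$)
$\sqrt{\left(\frac{k{\left(0 \right)}}{-123} + \frac{8}{68}\right) + 148} = \sqrt{\left(\frac{-2 - 0}{-123} + \frac{8}{68}\right) + 148} = \sqrt{\left(\left(-2 + 0\right) \left(- \frac{1}{123}\right) + 8 \cdot \frac{1}{68}\right) + 148} = \sqrt{\left(\left(-2\right) \left(- \frac{1}{123}\right) + \frac{2}{17}\right) + 148} = \sqrt{\left(\frac{2}{123} + \frac{2}{17}\right) + 148} = \sqrt{\frac{280}{2091} + 148} = \sqrt{\frac{309748}{2091}} = \frac{2 \sqrt{161920767}}{2091}$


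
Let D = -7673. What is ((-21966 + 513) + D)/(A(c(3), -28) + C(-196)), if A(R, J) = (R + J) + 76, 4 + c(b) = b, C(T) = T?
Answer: 29126/149 ≈ 195.48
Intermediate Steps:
c(b) = -4 + b
A(R, J) = 76 + J + R (A(R, J) = (J + R) + 76 = 76 + J + R)
((-21966 + 513) + D)/(A(c(3), -28) + C(-196)) = ((-21966 + 513) - 7673)/((76 - 28 + (-4 + 3)) - 196) = (-21453 - 7673)/((76 - 28 - 1) - 196) = -29126/(47 - 196) = -29126/(-149) = -29126*(-1/149) = 29126/149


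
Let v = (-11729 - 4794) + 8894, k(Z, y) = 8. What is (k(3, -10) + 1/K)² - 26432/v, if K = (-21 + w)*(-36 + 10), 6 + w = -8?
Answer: 426324218669/6317574900 ≈ 67.482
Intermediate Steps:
w = -14 (w = -6 - 8 = -14)
v = -7629 (v = -16523 + 8894 = -7629)
K = 910 (K = (-21 - 14)*(-36 + 10) = -35*(-26) = 910)
(k(3, -10) + 1/K)² - 26432/v = (8 + 1/910)² - 26432/(-7629) = (8 + 1/910)² - 26432*(-1)/7629 = (7281/910)² - 1*(-26432/7629) = 53012961/828100 + 26432/7629 = 426324218669/6317574900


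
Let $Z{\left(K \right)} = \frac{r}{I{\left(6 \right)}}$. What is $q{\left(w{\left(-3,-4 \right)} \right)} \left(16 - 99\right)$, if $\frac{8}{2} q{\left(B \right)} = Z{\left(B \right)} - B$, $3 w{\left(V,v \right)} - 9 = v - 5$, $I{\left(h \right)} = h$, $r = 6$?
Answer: $- \frac{83}{4} \approx -20.75$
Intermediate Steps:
$Z{\left(K \right)} = 1$ ($Z{\left(K \right)} = \frac{6}{6} = 6 \cdot \frac{1}{6} = 1$)
$w{\left(V,v \right)} = \frac{4}{3} + \frac{v}{3}$ ($w{\left(V,v \right)} = 3 + \frac{v - 5}{3} = 3 + \frac{-5 + v}{3} = 3 + \left(- \frac{5}{3} + \frac{v}{3}\right) = \frac{4}{3} + \frac{v}{3}$)
$q{\left(B \right)} = \frac{1}{4} - \frac{B}{4}$ ($q{\left(B \right)} = \frac{1 - B}{4} = \frac{1}{4} - \frac{B}{4}$)
$q{\left(w{\left(-3,-4 \right)} \right)} \left(16 - 99\right) = \left(\frac{1}{4} - \frac{\frac{4}{3} + \frac{1}{3} \left(-4\right)}{4}\right) \left(16 - 99\right) = \left(\frac{1}{4} - \frac{\frac{4}{3} - \frac{4}{3}}{4}\right) \left(-83\right) = \left(\frac{1}{4} - 0\right) \left(-83\right) = \left(\frac{1}{4} + 0\right) \left(-83\right) = \frac{1}{4} \left(-83\right) = - \frac{83}{4}$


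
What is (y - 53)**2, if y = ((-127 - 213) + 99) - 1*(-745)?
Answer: 203401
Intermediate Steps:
y = 504 (y = (-340 + 99) + 745 = -241 + 745 = 504)
(y - 53)**2 = (504 - 53)**2 = 451**2 = 203401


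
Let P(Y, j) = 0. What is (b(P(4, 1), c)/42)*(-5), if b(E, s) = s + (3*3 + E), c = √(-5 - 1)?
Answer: -15/14 - 5*I*√6/42 ≈ -1.0714 - 0.29161*I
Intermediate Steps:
c = I*√6 (c = √(-6) = I*√6 ≈ 2.4495*I)
b(E, s) = 9 + E + s (b(E, s) = s + (9 + E) = 9 + E + s)
(b(P(4, 1), c)/42)*(-5) = ((9 + 0 + I*√6)/42)*(-5) = ((9 + I*√6)/42)*(-5) = (3/14 + I*√6/42)*(-5) = -15/14 - 5*I*√6/42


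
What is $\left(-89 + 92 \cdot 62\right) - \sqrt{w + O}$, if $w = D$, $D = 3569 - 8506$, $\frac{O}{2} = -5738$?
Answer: $5615 - i \sqrt{16413} \approx 5615.0 - 128.11 i$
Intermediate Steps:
$O = -11476$ ($O = 2 \left(-5738\right) = -11476$)
$D = -4937$
$w = -4937$
$\left(-89 + 92 \cdot 62\right) - \sqrt{w + O} = \left(-89 + 92 \cdot 62\right) - \sqrt{-4937 - 11476} = \left(-89 + 5704\right) - \sqrt{-16413} = 5615 - i \sqrt{16413}$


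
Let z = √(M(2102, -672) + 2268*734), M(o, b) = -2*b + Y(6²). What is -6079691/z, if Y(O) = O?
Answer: -6079691*√416523/833046 ≈ -4710.1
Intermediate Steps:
M(o, b) = 36 - 2*b (M(o, b) = -2*b + 6² = -2*b + 36 = 36 - 2*b)
z = 2*√416523 (z = √((36 - 2*(-672)) + 2268*734) = √((36 + 1344) + 1664712) = √(1380 + 1664712) = √1666092 = 2*√416523 ≈ 1290.8)
-6079691/z = -6079691*√416523/833046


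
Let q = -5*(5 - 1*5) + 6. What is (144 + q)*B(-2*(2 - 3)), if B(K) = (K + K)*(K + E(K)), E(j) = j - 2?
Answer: 1200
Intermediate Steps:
E(j) = -2 + j
B(K) = 2*K*(-2 + 2*K) (B(K) = (K + K)*(K + (-2 + K)) = (2*K)*(-2 + 2*K) = 2*K*(-2 + 2*K))
q = 6 (q = -5*(5 - 5) + 6 = -5*0 + 6 = 0 + 6 = 6)
(144 + q)*B(-2*(2 - 3)) = (144 + 6)*(4*(-2*(2 - 3))*(-1 - 2*(2 - 3))) = 150*(4*(-2*(-1))*(-1 - 2*(-1))) = 150*(4*2*(-1 + 2)) = 150*(4*2*1) = 150*8 = 1200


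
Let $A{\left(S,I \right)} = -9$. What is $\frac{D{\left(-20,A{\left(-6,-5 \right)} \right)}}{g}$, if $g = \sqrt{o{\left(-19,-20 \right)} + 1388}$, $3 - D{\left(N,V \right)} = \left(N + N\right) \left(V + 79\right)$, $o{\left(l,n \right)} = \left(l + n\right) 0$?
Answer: $\frac{2803 \sqrt{347}}{694} \approx 75.236$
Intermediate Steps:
$o{\left(l,n \right)} = 0$
$D{\left(N,V \right)} = 3 - 2 N \left(79 + V\right)$ ($D{\left(N,V \right)} = 3 - \left(N + N\right) \left(V + 79\right) = 3 - 2 N \left(79 + V\right)$)
$g = 2 \sqrt{347}$ ($g = \sqrt{0 + 1388} = \sqrt{1388} = 2 \sqrt{347} \approx 37.256$)
$\frac{D{\left(-20,A{\left(-6,-5 \right)} \right)}}{g} = \frac{3 - -3160 - \left(-40\right) \left(-9\right)}{2 \sqrt{347}} = \left(3 + 3160 - 360\right) \frac{\sqrt{347}}{694} = 2803 \frac{\sqrt{347}}{694} = \frac{2803 \sqrt{347}}{694}$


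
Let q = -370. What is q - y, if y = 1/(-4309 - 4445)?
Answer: -3238979/8754 ≈ -370.00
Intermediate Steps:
y = -1/8754 (y = 1/(-8754) = -1/8754 ≈ -0.00011423)
q - y = -370 - 1*(-1/8754) = -370 + 1/8754 = -3238979/8754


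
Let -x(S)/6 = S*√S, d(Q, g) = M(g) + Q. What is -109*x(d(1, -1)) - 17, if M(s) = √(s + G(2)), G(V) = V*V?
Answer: -17 + 654*(1 + √3)^(3/2) ≈ 2936.3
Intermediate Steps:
G(V) = V²
M(s) = √(4 + s) (M(s) = √(s + 2²) = √(s + 4) = √(4 + s))
d(Q, g) = Q + √(4 + g) (d(Q, g) = √(4 + g) + Q = Q + √(4 + g))
x(S) = -6*S^(3/2) (x(S) = -6*S*√S = -6*S^(3/2))
-109*x(d(1, -1)) - 17 = -(-654)*(1 + √(4 - 1))^(3/2) - 17 = -(-654)*(1 + √3)^(3/2) - 17 = 654*(1 + √3)^(3/2) - 17 = -17 + 654*(1 + √3)^(3/2)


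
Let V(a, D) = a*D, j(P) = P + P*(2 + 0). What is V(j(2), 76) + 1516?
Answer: 1972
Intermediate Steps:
j(P) = 3*P (j(P) = P + P*2 = P + 2*P = 3*P)
V(a, D) = D*a
V(j(2), 76) + 1516 = 76*(3*2) + 1516 = 76*6 + 1516 = 456 + 1516 = 1972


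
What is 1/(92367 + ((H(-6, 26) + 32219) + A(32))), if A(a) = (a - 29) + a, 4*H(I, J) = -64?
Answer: 1/124605 ≈ 8.0254e-6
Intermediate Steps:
H(I, J) = -16 (H(I, J) = (¼)*(-64) = -16)
A(a) = -29 + 2*a (A(a) = (-29 + a) + a = -29 + 2*a)
1/(92367 + ((H(-6, 26) + 32219) + A(32))) = 1/(92367 + ((-16 + 32219) + (-29 + 2*32))) = 1/(92367 + (32203 + (-29 + 64))) = 1/(92367 + (32203 + 35)) = 1/(92367 + 32238) = 1/124605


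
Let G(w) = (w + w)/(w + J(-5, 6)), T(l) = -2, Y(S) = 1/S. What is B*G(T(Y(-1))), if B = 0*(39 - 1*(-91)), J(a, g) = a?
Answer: 0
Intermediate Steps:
Y(S) = 1/S
B = 0 (B = 0*(39 + 91) = 0*130 = 0)
G(w) = 2*w/(-5 + w) (G(w) = (w + w)/(w - 5) = (2*w)/(-5 + w) = 2*w/(-5 + w))
B*G(T(Y(-1))) = 0*(2*(-2)/(-5 - 2)) = 0*(2*(-2)/(-7)) = 0*(2*(-2)*(-⅐)) = 0*(4/7) = 0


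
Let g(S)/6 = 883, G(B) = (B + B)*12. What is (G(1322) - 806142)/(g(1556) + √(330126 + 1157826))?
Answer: -37989309/246119 + 86046*√10333/246119 ≈ -118.81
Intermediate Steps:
G(B) = 24*B (G(B) = (2*B)*12 = 24*B)
g(S) = 5298 (g(S) = 6*883 = 5298)
(G(1322) - 806142)/(g(1556) + √(330126 + 1157826)) = (24*1322 - 806142)/(5298 + √(330126 + 1157826)) = (31728 - 806142)/(5298 + √1487952) = -774414/(5298 + 12*√10333)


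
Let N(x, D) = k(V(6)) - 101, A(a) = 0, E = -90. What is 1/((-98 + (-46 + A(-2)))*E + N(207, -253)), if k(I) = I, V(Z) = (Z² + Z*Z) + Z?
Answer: 1/12937 ≈ 7.7298e-5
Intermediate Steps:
V(Z) = Z + 2*Z² (V(Z) = (Z² + Z²) + Z = 2*Z² + Z = Z + 2*Z²)
N(x, D) = -23 (N(x, D) = 6*(1 + 2*6) - 101 = 6*(1 + 12) - 101 = 6*13 - 101 = 78 - 101 = -23)
1/((-98 + (-46 + A(-2)))*E + N(207, -253)) = 1/((-98 + (-46 + 0))*(-90) - 23) = 1/((-98 - 46)*(-90) - 23) = 1/(-144*(-90) - 23) = 1/(12960 - 23) = 1/12937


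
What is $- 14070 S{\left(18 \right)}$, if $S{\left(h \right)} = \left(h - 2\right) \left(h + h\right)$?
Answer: $-8104320$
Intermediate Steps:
$S{\left(h \right)} = 2 h \left(-2 + h\right)$ ($S{\left(h \right)} = \left(-2 + h\right) 2 h = 2 h \left(-2 + h\right)$)
$- 14070 S{\left(18 \right)} = - 14070 \cdot 2 \cdot 18 \left(-2 + 18\right) = - 14070 \cdot 2 \cdot 18 \cdot 16 = \left(-14070\right) 576 = -8104320$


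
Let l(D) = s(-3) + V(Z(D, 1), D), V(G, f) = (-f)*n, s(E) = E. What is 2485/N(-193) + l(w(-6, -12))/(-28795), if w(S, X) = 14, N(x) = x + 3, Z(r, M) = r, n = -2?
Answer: -2862413/218842 ≈ -13.080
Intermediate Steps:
N(x) = 3 + x
V(G, f) = 2*f (V(G, f) = -f*(-2) = 2*f)
l(D) = -3 + 2*D
2485/N(-193) + l(w(-6, -12))/(-28795) = 2485/(3 - 193) + (-3 + 2*14)/(-28795) = 2485/(-190) + (-3 + 28)*(-1/28795) = 2485*(-1/190) + 25*(-1/28795) = -497/38 - 5/5759 = -2862413/218842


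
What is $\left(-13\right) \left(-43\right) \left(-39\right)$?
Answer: $-21801$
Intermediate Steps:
$\left(-13\right) \left(-43\right) \left(-39\right) = 559 \left(-39\right) = -21801$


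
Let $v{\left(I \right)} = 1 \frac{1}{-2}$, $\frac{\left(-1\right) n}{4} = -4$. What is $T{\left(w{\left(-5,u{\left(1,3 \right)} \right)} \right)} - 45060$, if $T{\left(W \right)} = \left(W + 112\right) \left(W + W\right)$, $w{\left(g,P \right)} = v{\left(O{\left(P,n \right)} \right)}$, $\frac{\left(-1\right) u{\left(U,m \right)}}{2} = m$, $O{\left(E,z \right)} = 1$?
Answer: $- \frac{90343}{2} \approx -45172.0$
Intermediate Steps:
$n = 16$ ($n = \left(-4\right) \left(-4\right) = 16$)
$u{\left(U,m \right)} = - 2 m$
$v{\left(I \right)} = - \frac{1}{2}$ ($v{\left(I \right)} = 1 \left(- \frac{1}{2}\right) = - \frac{1}{2}$)
$w{\left(g,P \right)} = - \frac{1}{2}$
$T{\left(W \right)} = 2 W \left(112 + W\right)$ ($T{\left(W \right)} = \left(112 + W\right) 2 W = 2 W \left(112 + W\right)$)
$T{\left(w{\left(-5,u{\left(1,3 \right)} \right)} \right)} - 45060 = 2 \left(- \frac{1}{2}\right) \left(112 - \frac{1}{2}\right) - 45060 = 2 \left(- \frac{1}{2}\right) \frac{223}{2} - 45060 = - \frac{223}{2} - 45060 = - \frac{90343}{2}$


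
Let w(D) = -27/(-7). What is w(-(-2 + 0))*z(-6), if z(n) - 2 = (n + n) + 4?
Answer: -162/7 ≈ -23.143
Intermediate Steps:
z(n) = 6 + 2*n (z(n) = 2 + ((n + n) + 4) = 2 + (2*n + 4) = 2 + (4 + 2*n) = 6 + 2*n)
w(D) = 27/7 (w(D) = -27*(-⅐) = 27/7)
w(-(-2 + 0))*z(-6) = 27*(6 + 2*(-6))/7 = 27*(6 - 12)/7 = (27/7)*(-6) = -162/7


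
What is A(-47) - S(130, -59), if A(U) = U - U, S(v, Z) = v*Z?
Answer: 7670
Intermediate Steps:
S(v, Z) = Z*v
A(U) = 0
A(-47) - S(130, -59) = 0 - (-59)*130 = 0 - 1*(-7670) = 0 + 7670 = 7670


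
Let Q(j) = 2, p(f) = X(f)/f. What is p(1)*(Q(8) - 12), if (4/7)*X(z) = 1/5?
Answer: -7/2 ≈ -3.5000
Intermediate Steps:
X(z) = 7/20 (X(z) = (7/4)/5 = (7/4)*(⅕) = 7/20)
p(f) = 7/(20*f)
p(1)*(Q(8) - 12) = ((7/20)/1)*(2 - 12) = ((7/20)*1)*(-10) = (7/20)*(-10) = -7/2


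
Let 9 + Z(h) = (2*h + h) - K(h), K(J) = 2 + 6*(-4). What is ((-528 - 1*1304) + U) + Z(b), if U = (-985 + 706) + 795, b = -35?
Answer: -1408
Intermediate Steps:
K(J) = -22 (K(J) = 2 - 24 = -22)
Z(h) = 13 + 3*h (Z(h) = -9 + ((2*h + h) - 1*(-22)) = -9 + (3*h + 22) = -9 + (22 + 3*h) = 13 + 3*h)
U = 516 (U = -279 + 795 = 516)
((-528 - 1*1304) + U) + Z(b) = ((-528 - 1*1304) + 516) + (13 + 3*(-35)) = ((-528 - 1304) + 516) + (13 - 105) = (-1832 + 516) - 92 = -1316 - 92 = -1408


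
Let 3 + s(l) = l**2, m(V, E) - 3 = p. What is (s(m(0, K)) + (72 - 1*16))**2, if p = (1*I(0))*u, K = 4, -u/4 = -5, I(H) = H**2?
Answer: 3844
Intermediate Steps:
u = 20 (u = -4*(-5) = 20)
p = 0 (p = (1*0**2)*20 = (1*0)*20 = 0*20 = 0)
m(V, E) = 3 (m(V, E) = 3 + 0 = 3)
s(l) = -3 + l**2
(s(m(0, K)) + (72 - 1*16))**2 = ((-3 + 3**2) + (72 - 1*16))**2 = ((-3 + 9) + (72 - 16))**2 = (6 + 56)**2 = 62**2 = 3844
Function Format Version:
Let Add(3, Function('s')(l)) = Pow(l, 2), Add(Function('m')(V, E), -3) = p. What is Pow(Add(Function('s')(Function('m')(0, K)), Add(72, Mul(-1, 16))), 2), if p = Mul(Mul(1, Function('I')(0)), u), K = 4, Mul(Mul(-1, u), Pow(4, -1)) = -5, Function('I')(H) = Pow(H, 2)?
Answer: 3844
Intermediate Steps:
u = 20 (u = Mul(-4, -5) = 20)
p = 0 (p = Mul(Mul(1, Pow(0, 2)), 20) = Mul(Mul(1, 0), 20) = Mul(0, 20) = 0)
Function('m')(V, E) = 3 (Function('m')(V, E) = Add(3, 0) = 3)
Function('s')(l) = Add(-3, Pow(l, 2))
Pow(Add(Function('s')(Function('m')(0, K)), Add(72, Mul(-1, 16))), 2) = Pow(Add(Add(-3, Pow(3, 2)), Add(72, Mul(-1, 16))), 2) = Pow(Add(Add(-3, 9), Add(72, -16)), 2) = Pow(Add(6, 56), 2) = Pow(62, 2) = 3844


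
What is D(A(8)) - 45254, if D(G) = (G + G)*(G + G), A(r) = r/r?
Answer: -45250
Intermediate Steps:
A(r) = 1
D(G) = 4*G**2 (D(G) = (2*G)*(2*G) = 4*G**2)
D(A(8)) - 45254 = 4*1**2 - 45254 = 4*1 - 45254 = 4 - 45254 = -45250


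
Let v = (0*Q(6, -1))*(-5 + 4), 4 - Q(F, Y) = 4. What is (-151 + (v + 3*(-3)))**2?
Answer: 25600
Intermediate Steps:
Q(F, Y) = 0 (Q(F, Y) = 4 - 1*4 = 4 - 4 = 0)
v = 0 (v = (0*0)*(-5 + 4) = 0*(-1) = 0)
(-151 + (v + 3*(-3)))**2 = (-151 + (0 + 3*(-3)))**2 = (-151 + (0 - 9))**2 = (-151 - 9)**2 = (-160)**2 = 25600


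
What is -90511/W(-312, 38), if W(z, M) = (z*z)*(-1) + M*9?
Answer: 90511/97002 ≈ 0.93308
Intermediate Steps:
W(z, M) = -z² + 9*M (W(z, M) = z²*(-1) + 9*M = -z² + 9*M)
-90511/W(-312, 38) = -90511/(-1*(-312)² + 9*38) = -90511/(-1*97344 + 342) = -90511/(-97344 + 342) = -90511/(-97002) = -90511*(-1/97002) = 90511/97002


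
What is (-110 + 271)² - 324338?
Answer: -298417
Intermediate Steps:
(-110 + 271)² - 324338 = 161² - 324338 = 25921 - 324338 = -298417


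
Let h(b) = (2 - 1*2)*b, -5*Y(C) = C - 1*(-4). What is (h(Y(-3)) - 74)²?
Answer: 5476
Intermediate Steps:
Y(C) = -⅘ - C/5 (Y(C) = -(C - 1*(-4))/5 = -(C + 4)/5 = -(4 + C)/5 = -⅘ - C/5)
h(b) = 0 (h(b) = (2 - 2)*b = 0*b = 0)
(h(Y(-3)) - 74)² = (0 - 74)² = (-74)² = 5476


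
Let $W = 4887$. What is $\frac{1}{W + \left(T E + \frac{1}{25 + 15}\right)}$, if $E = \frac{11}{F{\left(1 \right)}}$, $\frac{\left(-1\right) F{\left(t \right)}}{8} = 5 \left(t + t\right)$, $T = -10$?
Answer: $\frac{5}{24442} \approx 0.00020457$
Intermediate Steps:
$F{\left(t \right)} = - 80 t$ ($F{\left(t \right)} = - 8 \cdot 5 \left(t + t\right) = - 8 \cdot 5 \cdot 2 t = - 8 \cdot 10 t = - 80 t$)
$E = - \frac{11}{80}$ ($E = \frac{11}{\left(-80\right) 1} = \frac{11}{-80} = 11 \left(- \frac{1}{80}\right) = - \frac{11}{80} \approx -0.1375$)
$\frac{1}{W + \left(T E + \frac{1}{25 + 15}\right)} = \frac{1}{4887 + \left(\left(-10\right) \left(- \frac{11}{80}\right) + \frac{1}{25 + 15}\right)} = \frac{1}{4887 + \left(\frac{11}{8} + \frac{1}{40}\right)} = \frac{1}{4887 + \frac{7}{5}} = \frac{1}{\frac{24442}{5}} = \frac{5}{24442}$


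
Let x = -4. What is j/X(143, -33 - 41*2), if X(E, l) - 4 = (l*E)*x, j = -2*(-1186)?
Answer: 593/16446 ≈ 0.036057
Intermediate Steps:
j = 2372
X(E, l) = 4 - 4*E*l (X(E, l) = 4 + (l*E)*(-4) = 4 + (E*l)*(-4) = 4 - 4*E*l)
j/X(143, -33 - 41*2) = 2372/(4 - 4*143*(-33 - 41*2)) = 2372/(4 - 4*143*(-33 - 1*82)) = 2372/(4 - 4*143*(-33 - 82)) = 2372/(4 - 4*143*(-115)) = 2372/(4 + 65780) = 2372/65784 = 2372*(1/65784) = 593/16446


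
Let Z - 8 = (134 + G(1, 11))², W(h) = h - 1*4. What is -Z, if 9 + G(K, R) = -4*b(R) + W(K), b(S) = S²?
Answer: -131052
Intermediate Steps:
W(h) = -4 + h (W(h) = h - 4 = -4 + h)
G(K, R) = -13 + K - 4*R² (G(K, R) = -9 + (-4*R² + (-4 + K)) = -9 + (-4 + K - 4*R²) = -13 + K - 4*R²)
Z = 131052 (Z = 8 + (134 + (-13 + 1 - 4*11²))² = 8 + (134 + (-13 + 1 - 4*121))² = 8 + (134 + (-13 + 1 - 484))² = 8 + (134 - 496)² = 8 + (-362)² = 8 + 131044 = 131052)
-Z = -1*131052 = -131052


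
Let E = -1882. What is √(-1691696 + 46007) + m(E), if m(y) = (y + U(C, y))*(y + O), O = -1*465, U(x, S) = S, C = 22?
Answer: 8834108 + I*√1645689 ≈ 8.8341e+6 + 1282.8*I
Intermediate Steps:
O = -465
m(y) = 2*y*(-465 + y) (m(y) = (y + y)*(y - 465) = (2*y)*(-465 + y) = 2*y*(-465 + y))
√(-1691696 + 46007) + m(E) = √(-1691696 + 46007) + 2*(-1882)*(-465 - 1882) = √(-1645689) + 2*(-1882)*(-2347) = I*√1645689 + 8834108 = 8834108 + I*√1645689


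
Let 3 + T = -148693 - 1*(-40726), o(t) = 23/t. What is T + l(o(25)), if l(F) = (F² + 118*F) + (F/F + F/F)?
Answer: -67411621/625 ≈ -1.0786e+5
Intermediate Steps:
T = -107970 (T = -3 + (-148693 - 1*(-40726)) = -3 + (-148693 + 40726) = -3 - 107967 = -107970)
l(F) = 2 + F² + 118*F (l(F) = (F² + 118*F) + (1 + 1) = (F² + 118*F) + 2 = 2 + F² + 118*F)
T + l(o(25)) = -107970 + (2 + (23/25)² + 118*(23/25)) = -107970 + (2 + 529/625 + 2714/25) = -107970 + 69629/625 = -67411621/625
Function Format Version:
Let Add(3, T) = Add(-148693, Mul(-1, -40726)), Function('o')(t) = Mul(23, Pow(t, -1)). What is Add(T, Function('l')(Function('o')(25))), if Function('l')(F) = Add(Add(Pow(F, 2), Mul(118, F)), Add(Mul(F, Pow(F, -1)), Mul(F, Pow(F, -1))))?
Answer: Rational(-67411621, 625) ≈ -1.0786e+5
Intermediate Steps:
T = -107970 (T = Add(-3, Add(-148693, Mul(-1, -40726))) = Add(-3, Add(-148693, 40726)) = Add(-3, -107967) = -107970)
Function('l')(F) = Add(2, Pow(F, 2), Mul(118, F)) (Function('l')(F) = Add(Add(Pow(F, 2), Mul(118, F)), Add(1, 1)) = Add(Add(Pow(F, 2), Mul(118, F)), 2) = Add(2, Pow(F, 2), Mul(118, F)))
Add(T, Function('l')(Function('o')(25))) = Add(-107970, Add(2, Pow(Mul(23, Pow(25, -1)), 2), Mul(118, Mul(23, Pow(25, -1))))) = Add(-107970, Add(2, Pow(Mul(23, Rational(1, 25)), 2), Mul(118, Mul(23, Rational(1, 25))))) = Add(-107970, Add(2, Pow(Rational(23, 25), 2), Mul(118, Rational(23, 25)))) = Add(-107970, Add(2, Rational(529, 625), Rational(2714, 25))) = Add(-107970, Rational(69629, 625)) = Rational(-67411621, 625)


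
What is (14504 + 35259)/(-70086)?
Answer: -49763/70086 ≈ -0.71003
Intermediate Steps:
(14504 + 35259)/(-70086) = 49763*(-1/70086) = -49763/70086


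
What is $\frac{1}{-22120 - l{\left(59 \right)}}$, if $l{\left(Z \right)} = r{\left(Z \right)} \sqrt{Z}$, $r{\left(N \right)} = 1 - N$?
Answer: $- \frac{5530}{122273981} - \frac{29 \sqrt{59}}{244547962} \approx -4.6137 \cdot 10^{-5}$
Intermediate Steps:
$l{\left(Z \right)} = \sqrt{Z} \left(1 - Z\right)$ ($l{\left(Z \right)} = \left(1 - Z\right) \sqrt{Z} = \sqrt{Z} \left(1 - Z\right)$)
$\frac{1}{-22120 - l{\left(59 \right)}} = \frac{1}{-22120 - \sqrt{59} \left(1 - 59\right)} = \frac{1}{-22120 - \sqrt{59} \left(-58\right)} = \frac{1}{-22120 - - 58 \sqrt{59}} = \frac{1}{-22120 + 58 \sqrt{59}}$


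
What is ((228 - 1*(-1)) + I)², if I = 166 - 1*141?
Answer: 64516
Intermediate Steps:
I = 25 (I = 166 - 141 = 25)
((228 - 1*(-1)) + I)² = ((228 - 1*(-1)) + 25)² = ((228 + 1) + 25)² = (229 + 25)² = 254² = 64516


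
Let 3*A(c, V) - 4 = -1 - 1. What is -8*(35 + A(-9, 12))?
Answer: -856/3 ≈ -285.33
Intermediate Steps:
A(c, V) = 2/3 (A(c, V) = 4/3 + (-1 - 1)/3 = 4/3 + (1/3)*(-2) = 4/3 - 2/3 = 2/3)
-8*(35 + A(-9, 12)) = -8*(35 + 2/3) = -8*107/3 = -856/3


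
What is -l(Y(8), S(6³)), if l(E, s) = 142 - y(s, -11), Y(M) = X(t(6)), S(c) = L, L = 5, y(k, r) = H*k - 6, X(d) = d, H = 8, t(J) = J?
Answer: -108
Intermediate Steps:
y(k, r) = -6 + 8*k (y(k, r) = 8*k - 6 = -6 + 8*k)
S(c) = 5
Y(M) = 6
l(E, s) = 148 - 8*s (l(E, s) = 142 - (-6 + 8*s) = 142 + (6 - 8*s) = 148 - 8*s)
-l(Y(8), S(6³)) = -(148 - 8*5) = -(148 - 40) = -1*108 = -108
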